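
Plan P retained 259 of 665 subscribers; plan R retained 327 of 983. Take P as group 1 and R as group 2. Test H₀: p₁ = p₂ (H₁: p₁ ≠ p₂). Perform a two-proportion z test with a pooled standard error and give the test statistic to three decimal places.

p̂₁ = 259/665 ≈ 0.389474, p̂₂ = 327/983 ≈ 0.332655.
Pooled p̂ = (259+327)/(665+983) = 586/1648 = 0.355583.
SE = √(p̂(1−p̂)(1/n₁+1/n₂)) = √(0.355583·0.644417·0.00252105) = √(0.000577683) = 0.024035.
z = (0.389474 − 0.332655)/0.024035 = 0.056819/0.024035 = 2.364.

z = 2.364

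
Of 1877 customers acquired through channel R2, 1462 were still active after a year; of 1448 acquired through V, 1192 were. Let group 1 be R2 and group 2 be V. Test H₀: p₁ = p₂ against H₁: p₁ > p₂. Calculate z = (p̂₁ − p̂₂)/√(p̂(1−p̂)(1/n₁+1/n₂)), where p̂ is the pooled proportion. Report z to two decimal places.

p̂₁ = 1462/1877 ≈ 0.7789, p̂₂ = 1192/1448 ≈ 0.8232.
Pooled p̂ = (1462+1192)/(1877+1448) = 2654/3325 = 0.7982.
SE = √(0.161079 × 0.00122337) = 0.0140.
z = (0.7789 − 0.8232)/0.0140 = -0.0443/0.0140 = -3.16.
p-value = P(Z > -3.156) ≈ 0.9992.

z = -3.16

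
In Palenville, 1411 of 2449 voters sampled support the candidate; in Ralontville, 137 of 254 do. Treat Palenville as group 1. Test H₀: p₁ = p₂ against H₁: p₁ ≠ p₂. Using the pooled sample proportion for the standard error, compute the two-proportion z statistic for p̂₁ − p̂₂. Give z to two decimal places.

p̂₁ = 1411/2449 = 0.5762, p̂₂ = 137/254 = 0.5394.
Pooled p̂ = (1411+137)/(2449+254) = 1548/2703 = 0.5727.
SE = √(0.244715 × 0.00434534) = 0.0326.
z = (0.5762 − 0.5394)/0.0326 = 0.0368/0.0326 = 1.13.
p-value = 2·P(Z > 1.128) ≈ 0.2593.

z = 1.13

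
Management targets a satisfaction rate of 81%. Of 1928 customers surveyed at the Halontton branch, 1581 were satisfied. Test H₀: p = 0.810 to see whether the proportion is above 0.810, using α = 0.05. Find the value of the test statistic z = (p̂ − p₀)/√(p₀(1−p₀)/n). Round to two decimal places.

p̂ = 1581/1928 ≈ 0.8200.
SE = √(p₀(1−p₀)/n) = √(0.1539/1928) = 0.0089.
z = (0.8200 − 0.81)/0.0089 = 0.0100/0.0089 = 1.12.
p-value = P(Z > 1.122) ≈ 0.1310. With α = 0.05, fail to reject H₀.

z = 1.12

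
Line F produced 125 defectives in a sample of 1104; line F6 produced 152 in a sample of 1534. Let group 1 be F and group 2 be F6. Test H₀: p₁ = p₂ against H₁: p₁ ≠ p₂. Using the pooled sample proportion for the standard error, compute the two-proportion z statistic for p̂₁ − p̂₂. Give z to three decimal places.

z = 1.168

p̂₁ = 125/1104 = 0.11322, p̂₂ = 152/1534 = 0.09909.
Pooled p̂ = (125+152)/(1104+1534) = 277/2638 = 0.10500.
SE = √(p̂(1−p̂)(1/n₁+1/n₂)) = √(0.10500·0.89500·0.00155769) = √(0.000146388) = 0.01210.
z = (0.11322 − 0.09909)/0.01210 = 0.01413/0.01210 = 1.168.
Two-sided p-value ≈ 2·Φ(−1.168) = 0.2426.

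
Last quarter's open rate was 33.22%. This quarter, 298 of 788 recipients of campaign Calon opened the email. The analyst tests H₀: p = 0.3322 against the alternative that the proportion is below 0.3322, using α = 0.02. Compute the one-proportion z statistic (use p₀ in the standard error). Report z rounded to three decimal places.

z = 2.740

p̂ = 298/788 ≈ 0.37817.
Under H₀, SE = √(0.3322·0.6678/788) = √(0.000281527) = 0.01678.
z = (0.37817 − 0.3322)/0.01678 = 0.04597/0.01678 = 2.740.
p-value = P(Z < 2.740) ≈ 0.9969; since p > α = 0.02, fail to reject H₀.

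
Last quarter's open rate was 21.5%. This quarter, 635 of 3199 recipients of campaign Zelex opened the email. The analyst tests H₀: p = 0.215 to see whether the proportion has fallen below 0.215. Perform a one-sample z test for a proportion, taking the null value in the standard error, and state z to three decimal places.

p̂ = 635/3199 = 0.1984995.
Standard error under H₀: √(0.215×0.785/3199) = 0.0072635.
z = (0.1984995 − 0.215)/0.0072635 = -0.0165005/0.0072635 = -2.272.
p-value = P(Z < -2.272) ≈ 0.0116.

z = -2.272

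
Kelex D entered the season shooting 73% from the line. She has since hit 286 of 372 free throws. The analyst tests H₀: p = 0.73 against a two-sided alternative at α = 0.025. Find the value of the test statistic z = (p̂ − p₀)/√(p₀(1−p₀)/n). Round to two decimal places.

z = 1.69

p̂ = 286/372 ≈ 0.7688.
Standard error under H₀: √(0.73×0.27/372) = 0.0230.
z = (0.7688 − 0.73)/0.0230 = 0.0388/0.0230 = 1.69.
p-value = 2·P(Z > 1.686) ≈ 0.0917. With α = 0.025, fail to reject H₀.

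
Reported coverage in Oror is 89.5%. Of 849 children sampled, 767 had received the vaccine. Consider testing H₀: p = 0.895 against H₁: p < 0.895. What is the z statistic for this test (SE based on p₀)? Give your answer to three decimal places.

p̂ = 767/849 = 0.90342.
Standard error under H₀: √(0.895×0.105/849) = 0.01052.
z = (0.90342 − 0.895)/0.01052 = 0.00842/0.01052 = 0.800.
p-value = P(Z < 0.800) ≈ 0.7881.

z = 0.800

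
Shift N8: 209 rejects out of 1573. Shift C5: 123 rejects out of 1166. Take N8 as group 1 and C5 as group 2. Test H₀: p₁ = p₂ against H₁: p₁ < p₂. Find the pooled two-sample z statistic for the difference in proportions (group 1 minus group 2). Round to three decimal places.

z = 2.171

p̂₁ = 209/1573 ≈ 0.13287, p̂₂ = 123/1166 ≈ 0.10549.
Pooled p̂ = (209+123)/(1573+1166) = 332/2739 = 0.12121.
SE = √(0.10652 × 0.00149336) = 0.01261.
z = (0.13287 − 0.10549)/0.01261 = 0.02738/0.01261 = 2.171.
p-value = P(Z < 2.171) ≈ 0.9850.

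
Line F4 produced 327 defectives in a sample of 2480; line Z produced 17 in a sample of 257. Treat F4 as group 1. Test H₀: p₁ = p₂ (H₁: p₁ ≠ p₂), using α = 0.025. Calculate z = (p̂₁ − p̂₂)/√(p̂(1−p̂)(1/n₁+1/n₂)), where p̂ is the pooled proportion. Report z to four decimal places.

p̂₁ = 327/2480 ≈ 0.131855, p̂₂ = 17/257 ≈ 0.066148.
Pooled p̂ = (327+17)/(2480+257) = 344/2737 = 0.125685.
SE = √(0.109888 × 0.00429428) = 0.021723.
z = (0.131855 − 0.066148)/0.021723 = 0.065707/0.021723 = 3.0248.
p-value = 2·P(Z > 3.025) ≈ 0.0025; since p < α = 0.025, reject H₀.

z = 3.0248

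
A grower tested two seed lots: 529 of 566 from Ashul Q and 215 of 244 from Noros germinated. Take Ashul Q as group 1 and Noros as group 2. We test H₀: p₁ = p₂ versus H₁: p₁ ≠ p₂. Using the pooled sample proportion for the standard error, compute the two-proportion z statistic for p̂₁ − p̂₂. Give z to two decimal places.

z = 2.55

p̂₁ = 529/566 = 0.9346, p̂₂ = 215/244 = 0.8811.
Pooled p̂ = (529+215)/(566+244) = 744/810 = 0.9185.
SE = √(0.0748422 × 0.00586515) = 0.0210.
z = (0.9346 − 0.8811)/0.0210 = 0.0535/0.0210 = 2.55.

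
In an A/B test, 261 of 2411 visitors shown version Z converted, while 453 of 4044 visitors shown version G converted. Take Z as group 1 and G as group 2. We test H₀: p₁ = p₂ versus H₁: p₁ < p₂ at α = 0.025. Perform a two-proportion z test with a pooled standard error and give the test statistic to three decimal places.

z = -0.466

p̂₁ = 261/2411 ≈ 0.108254, p̂₂ = 453/4044 ≈ 0.112018.
Pooled p̂ = (261+453)/(2411+4044) = 714/6455 = 0.110612.
SE = √(0.0983769 × 0.000662046) = 0.008070.
z = (0.108254 − 0.112018)/0.008070 = -0.003764/0.008070 = -0.466.
p-value = P(Z < -0.466) ≈ 0.3205, so at α = 0.025 we fail to reject H₀.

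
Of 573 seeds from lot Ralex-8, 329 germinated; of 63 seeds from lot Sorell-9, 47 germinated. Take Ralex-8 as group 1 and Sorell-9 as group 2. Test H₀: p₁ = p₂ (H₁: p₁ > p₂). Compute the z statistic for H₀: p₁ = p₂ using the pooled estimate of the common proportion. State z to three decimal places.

p̂₁ = 329/573 = 0.57417, p̂₂ = 47/63 = 0.74603.
Pooled p̂ = (329+47)/(573+63) = 376/636 = 0.59119.
SE = √(0.241683 × 0.0176182) = 0.06525.
z = (0.57417 − 0.74603)/0.06525 = -0.17186/0.06525 = -2.634.

z = -2.634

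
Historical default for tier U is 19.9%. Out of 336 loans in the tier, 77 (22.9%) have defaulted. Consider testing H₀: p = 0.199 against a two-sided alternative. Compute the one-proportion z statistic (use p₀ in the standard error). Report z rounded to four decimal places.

z = 1.3850

p̂ = 77/336 = 0.229167.
Standard error under H₀: √(0.199×0.801/336) = 0.021781.
z = (0.229167 − 0.199)/0.021781 = 0.030167/0.021781 = 1.3850.
Two-sided p-value ≈ 2·Φ(−1.385) = 0.1660.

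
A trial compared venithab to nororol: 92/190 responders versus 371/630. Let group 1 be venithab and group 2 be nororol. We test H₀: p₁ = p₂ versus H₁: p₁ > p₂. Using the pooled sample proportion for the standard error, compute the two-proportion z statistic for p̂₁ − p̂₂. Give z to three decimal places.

p̂₁ = 92/190 = 0.48421, p̂₂ = 371/630 = 0.58889.
Pooled p̂ = (92+371)/(190+630) = 463/820 = 0.56463.
SE = √(0.245822 × 0.00685046) = 0.04104.
z = (0.48421 − 0.58889)/0.04104 = -0.10468/0.04104 = -2.551.

z = -2.551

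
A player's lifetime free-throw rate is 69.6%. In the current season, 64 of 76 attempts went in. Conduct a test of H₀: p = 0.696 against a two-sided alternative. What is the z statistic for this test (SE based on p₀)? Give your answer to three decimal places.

p̂ = 64/76 = 0.84211.
Standard error under H₀: √(0.696×0.304/76) = 0.05276.
z = (0.84211 − 0.696)/0.05276 = 0.14611/0.05276 = 2.769.

z = 2.769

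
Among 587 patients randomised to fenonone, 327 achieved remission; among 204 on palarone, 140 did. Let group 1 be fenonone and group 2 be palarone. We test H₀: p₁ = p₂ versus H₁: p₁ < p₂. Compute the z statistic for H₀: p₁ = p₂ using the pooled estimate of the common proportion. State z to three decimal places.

p̂₁ = 327/587 ≈ 0.557070, p̂₂ = 140/204 ≈ 0.686275.
Pooled p̂ = (327+140)/(587+204) = 467/791 = 0.590392.
SE = √(0.241829 × 0.00660554) = 0.039968.
z = (0.557070 − 0.686275)/0.039968 = -0.129205/0.039968 = -3.233.

z = -3.233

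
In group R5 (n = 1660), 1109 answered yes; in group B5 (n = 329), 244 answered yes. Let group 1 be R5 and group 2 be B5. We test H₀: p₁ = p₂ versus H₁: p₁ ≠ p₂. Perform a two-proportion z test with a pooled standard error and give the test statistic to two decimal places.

z = -2.61

p̂₁ = 1109/1660 ≈ 0.66807, p̂₂ = 244/329 ≈ 0.74164.
Pooled p̂ = (1109+244)/(1660+329) = 1353/1989 = 0.68024.
SE = √(0.217513 × 0.00364192) = 0.02815.
z = (0.66807 − 0.74164)/0.02815 = -0.07357/0.02815 = -2.61.
Two-sided p-value ≈ 2·Φ(−2.614) = 0.0090.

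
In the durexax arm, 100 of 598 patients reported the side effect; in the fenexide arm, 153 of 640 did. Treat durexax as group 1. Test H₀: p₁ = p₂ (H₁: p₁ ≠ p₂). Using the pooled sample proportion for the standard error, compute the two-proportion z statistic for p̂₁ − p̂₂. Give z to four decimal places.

p̂₁ = 100/598 ≈ 0.167224, p̂₂ = 153/640 ≈ 0.239063.
Pooled p̂ = (100+153)/(598+640) = 253/1238 = 0.204362.
SE = √(0.162598 × 0.00323474) = 0.022934.
z = (0.167224 − 0.239063)/0.022934 = -0.071839/0.022934 = -3.1324.

z = -3.1324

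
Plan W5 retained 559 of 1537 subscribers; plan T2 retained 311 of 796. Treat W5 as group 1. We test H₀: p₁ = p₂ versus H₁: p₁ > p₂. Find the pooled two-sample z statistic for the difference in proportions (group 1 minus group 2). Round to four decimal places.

p̂₁ = 559/1537 ≈ 0.363696, p̂₂ = 311/796 ≈ 0.390704.
Pooled p̂ = (559+311)/(1537+796) = 870/2333 = 0.372910.
SE = √(p̂(1−p̂)(1/n₁+1/n₂)) = √(0.372910·0.627090·0.0019069) = √(0.000445925) = 0.021117.
z = (0.363696 − 0.390704)/0.021117 = -0.027008/0.021117 = -1.2790.

z = -1.2790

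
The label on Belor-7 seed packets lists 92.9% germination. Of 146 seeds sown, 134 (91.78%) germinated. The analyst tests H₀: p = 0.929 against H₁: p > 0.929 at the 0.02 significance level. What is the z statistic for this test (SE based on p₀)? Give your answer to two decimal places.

p̂ = 134/146 = 0.9178.
Standard error under H₀: √(0.929×0.071/146) = 0.0213.
z = (0.9178 − 0.929)/0.0213 = -0.0112/0.0213 = -0.53.
p-value = P(Z > -0.527) ≈ 0.7007. With α = 0.02, fail to reject H₀.

z = -0.53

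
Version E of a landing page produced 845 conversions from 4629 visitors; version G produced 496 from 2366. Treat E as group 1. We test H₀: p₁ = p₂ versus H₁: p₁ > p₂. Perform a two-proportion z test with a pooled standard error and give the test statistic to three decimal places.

z = -2.723

p̂₁ = 845/4629 = 0.182545, p̂₂ = 496/2366 = 0.209637.
Pooled p̂ = (845+496)/(4629+2366) = 1341/6995 = 0.191708.
SE = √(0.154956 × 0.000638684) = 0.009948.
z = (0.182545 − 0.209637)/0.009948 = -0.027092/0.009948 = -2.723.
p-value = P(Z > -2.723) ≈ 0.9968.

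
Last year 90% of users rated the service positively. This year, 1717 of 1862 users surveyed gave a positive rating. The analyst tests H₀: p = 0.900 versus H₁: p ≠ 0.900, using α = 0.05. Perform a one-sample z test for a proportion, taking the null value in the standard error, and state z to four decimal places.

z = 3.1826

p̂ = 1717/1862 = 0.9221267.
Standard error under H₀: √(0.9×0.1/1862) = 0.0069523.
z = (0.9221267 − 0.9)/0.0069523 = 0.0221267/0.0069523 = 3.1826.
Two-sided p-value ≈ 2·Φ(−3.183) = 0.0015, so at α = 0.05 we reject H₀.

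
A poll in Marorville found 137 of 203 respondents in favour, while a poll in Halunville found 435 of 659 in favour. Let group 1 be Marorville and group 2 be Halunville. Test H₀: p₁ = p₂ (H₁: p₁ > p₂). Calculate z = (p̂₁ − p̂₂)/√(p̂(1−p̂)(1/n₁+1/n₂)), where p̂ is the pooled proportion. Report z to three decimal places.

p̂₁ = 137/203 = 0.67488, p̂₂ = 435/659 = 0.66009.
Pooled p̂ = (137+435)/(203+659) = 572/862 = 0.66357.
SE = √(p̂(1−p̂)(1/n₁+1/n₂)) = √(0.66357·0.33643·0.00644356) = √(0.00143848) = 0.03793.
z = (0.67488 − 0.66009)/0.03793 = 0.01479/0.03793 = 0.390.

z = 0.390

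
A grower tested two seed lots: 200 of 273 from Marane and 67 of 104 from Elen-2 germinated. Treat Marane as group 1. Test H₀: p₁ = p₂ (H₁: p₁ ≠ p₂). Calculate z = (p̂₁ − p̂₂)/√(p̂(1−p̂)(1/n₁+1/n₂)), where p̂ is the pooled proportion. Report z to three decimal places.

z = 1.687

p̂₁ = 200/273 ≈ 0.73260, p̂₂ = 67/104 ≈ 0.64423.
Pooled p̂ = (200+67)/(273+104) = 267/377 = 0.70822.
SE = √(p̂(1−p̂)(1/n₁+1/n₂)) = √(0.70822·0.29178·0.0132784) = √(0.00274389) = 0.05238.
z = (0.73260 − 0.64423)/0.05238 = 0.08837/0.05238 = 1.687.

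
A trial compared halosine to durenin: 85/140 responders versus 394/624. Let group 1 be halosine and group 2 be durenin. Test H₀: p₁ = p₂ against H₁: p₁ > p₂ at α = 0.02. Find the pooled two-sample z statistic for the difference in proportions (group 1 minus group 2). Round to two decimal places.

p̂₁ = 85/140 = 0.6071, p̂₂ = 394/624 = 0.6314.
Pooled p̂ = (85+394)/(140+624) = 479/764 = 0.6270.
SE = √(0.23388 × 0.00874542) = 0.0452.
z = (0.6071 − 0.6314)/0.0452 = -0.0243/0.0452 = -0.54.
p-value = P(Z > -0.537) ≈ 0.7042. With α = 0.02, fail to reject H₀.

z = -0.54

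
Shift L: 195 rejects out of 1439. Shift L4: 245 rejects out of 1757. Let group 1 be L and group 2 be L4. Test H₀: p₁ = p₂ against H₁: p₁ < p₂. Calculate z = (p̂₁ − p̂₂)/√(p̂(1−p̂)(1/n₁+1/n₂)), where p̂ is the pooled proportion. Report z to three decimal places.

z = -0.321

p̂₁ = 195/1439 = 0.13551, p̂₂ = 245/1757 = 0.13944.
Pooled p̂ = (195+245)/(1439+1757) = 440/3196 = 0.13767.
SE = √(0.118718 × 0.00126408) = 0.01225.
z = (0.13551 − 0.13944)/0.01225 = -0.00393/0.01225 = -0.321.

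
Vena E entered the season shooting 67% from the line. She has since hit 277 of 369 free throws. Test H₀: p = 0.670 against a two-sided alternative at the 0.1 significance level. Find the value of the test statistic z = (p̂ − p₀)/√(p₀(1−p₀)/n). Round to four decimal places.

z = 3.2959

p̂ = 277/369 ≈ 0.750678.
SE = √(p₀(1−p₀)/n) = √(0.2211/369) = 0.024478.
z = (0.750678 − 0.67)/0.024478 = 0.080678/0.024478 = 3.2959.
Two-sided p-value ≈ 2·Φ(−3.296) = 0.0010. With α = 0.1, reject H₀.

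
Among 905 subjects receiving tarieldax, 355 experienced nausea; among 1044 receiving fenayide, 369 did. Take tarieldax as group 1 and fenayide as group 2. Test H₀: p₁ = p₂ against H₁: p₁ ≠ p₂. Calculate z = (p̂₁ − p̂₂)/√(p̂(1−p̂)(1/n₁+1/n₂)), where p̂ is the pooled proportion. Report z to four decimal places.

p̂₁ = 355/905 ≈ 0.3922652, p̂₂ = 369/1044 ≈ 0.3534483.
Pooled p̂ = (355+369)/(905+1044) = 724/1949 = 0.3714726.
SE = √(p̂(1−p̂)(1/n₁+1/n₂)) = √(0.3714726·0.6285274·0.00206283) = √(0.00048163) = 0.0219461.
z = (0.3922652 − 0.3534483)/0.0219461 = 0.0388169/0.0219461 = 1.7687.

z = 1.7687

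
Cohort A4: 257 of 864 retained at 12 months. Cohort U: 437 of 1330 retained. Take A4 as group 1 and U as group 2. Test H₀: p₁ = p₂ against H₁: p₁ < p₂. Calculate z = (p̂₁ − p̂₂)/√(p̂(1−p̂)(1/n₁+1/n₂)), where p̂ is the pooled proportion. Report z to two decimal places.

z = -1.53

p̂₁ = 257/864 ≈ 0.2975, p̂₂ = 437/1330 ≈ 0.3286.
Pooled p̂ = (257+437)/(864+1330) = 694/2194 = 0.3163.
SE = √(p̂(1−p̂)(1/n₁+1/n₂)) = √(0.3163·0.6837·0.00190929) = √(0.000412904) = 0.0203.
z = (0.2975 − 0.3286)/0.0203 = -0.0311/0.0203 = -1.53.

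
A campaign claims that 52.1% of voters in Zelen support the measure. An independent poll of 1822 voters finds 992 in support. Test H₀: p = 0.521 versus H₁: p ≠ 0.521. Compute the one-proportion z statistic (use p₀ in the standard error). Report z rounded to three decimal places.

z = 2.004

p̂ = 992/1822 = 0.544457.
SE = √(p₀(1−p₀)/n) = √(0.24956/1822) = 0.011703.
z = (0.544457 − 0.521)/0.011703 = 0.023457/0.011703 = 2.004.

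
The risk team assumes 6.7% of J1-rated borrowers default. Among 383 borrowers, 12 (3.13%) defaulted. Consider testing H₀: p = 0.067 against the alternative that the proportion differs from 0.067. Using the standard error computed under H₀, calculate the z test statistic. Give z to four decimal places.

p̂ = 12/383 = 0.0313316.
Under H₀, SE = √(0.067·0.933/383) = √(0.000163214) = 0.0127755.
z = (0.0313316 − 0.067)/0.0127755 = -0.0356684/0.0127755 = -2.7919.
Two-sided p-value ≈ 2·Φ(−2.792) = 0.0052.

z = -2.7919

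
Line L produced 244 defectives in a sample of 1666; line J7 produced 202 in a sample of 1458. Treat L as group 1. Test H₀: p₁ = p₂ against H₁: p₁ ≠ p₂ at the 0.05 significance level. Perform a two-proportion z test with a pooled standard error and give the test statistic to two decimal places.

p̂₁ = 244/1666 ≈ 0.14646, p̂₂ = 202/1458 ≈ 0.13855.
Pooled p̂ = (244+202)/(1666+1458) = 446/3124 = 0.14277.
SE = √(p̂(1−p̂)(1/n₁+1/n₂)) = √(0.14277·0.85723·0.00128611) = √(0.000157399) = 0.01255.
z = (0.14646 − 0.13855)/0.01255 = 0.00791/0.01255 = 0.63.
p-value = 2·P(Z > 0.631) ≈ 0.5282; since p > α = 0.05, fail to reject H₀.

z = 0.63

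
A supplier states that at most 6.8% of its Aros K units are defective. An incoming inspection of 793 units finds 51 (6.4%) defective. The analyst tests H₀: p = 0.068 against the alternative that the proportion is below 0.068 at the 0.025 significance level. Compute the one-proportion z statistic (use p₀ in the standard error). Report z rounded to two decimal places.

p̂ = 51/793 ≈ 0.06431.
SE = √(p₀(1−p₀)/n) = √(0.063376/793) = 0.00894.
z = (0.06431 − 0.068)/0.00894 = -0.00369/0.00894 = -0.41.
p-value = P(Z < -0.412) ≈ 0.3400. With α = 0.025, fail to reject H₀.

z = -0.41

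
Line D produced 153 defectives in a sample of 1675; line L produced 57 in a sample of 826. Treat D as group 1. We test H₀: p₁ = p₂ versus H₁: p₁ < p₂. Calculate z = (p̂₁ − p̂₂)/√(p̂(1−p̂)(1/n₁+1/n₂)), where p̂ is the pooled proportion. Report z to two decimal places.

p̂₁ = 153/1675 ≈ 0.0913, p̂₂ = 57/826 ≈ 0.0690.
Pooled p̂ = (153+57)/(1675+826) = 210/2501 = 0.0840.
SE = √(p̂(1−p̂)(1/n₁+1/n₂)) = √(0.0840·0.9160·0.00180767) = √(0.000139039) = 0.0118.
z = (0.0913 − 0.0690)/0.0118 = 0.0223/0.0118 = 1.89.
p-value = P(Z < 1.894) ≈ 0.9709.

z = 1.89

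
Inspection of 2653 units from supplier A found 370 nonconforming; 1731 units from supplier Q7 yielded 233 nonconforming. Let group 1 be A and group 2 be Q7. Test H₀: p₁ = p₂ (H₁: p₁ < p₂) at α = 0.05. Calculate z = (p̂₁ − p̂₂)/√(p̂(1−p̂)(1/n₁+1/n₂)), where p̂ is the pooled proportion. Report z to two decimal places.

p̂₁ = 370/2653 ≈ 0.1395, p̂₂ = 233/1731 ≈ 0.1346.
Pooled p̂ = (370+233)/(2653+1731) = 603/4384 = 0.1375.
SE = √(0.118627 × 0.000954633) = 0.0106.
z = (0.1395 − 0.1346)/0.0106 = 0.0049/0.0106 = 0.46.
p-value = P(Z < 0.457) ≈ 0.6761, so at α = 0.05 we fail to reject H₀.

z = 0.46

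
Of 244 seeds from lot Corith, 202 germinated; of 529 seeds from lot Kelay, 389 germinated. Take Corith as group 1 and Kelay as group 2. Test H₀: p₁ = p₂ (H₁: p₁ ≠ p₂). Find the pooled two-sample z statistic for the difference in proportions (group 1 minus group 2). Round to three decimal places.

z = 2.818

p̂₁ = 202/244 ≈ 0.82787, p̂₂ = 389/529 ≈ 0.73535.
Pooled p̂ = (202+389)/(244+529) = 591/773 = 0.76455.
SE = √(0.180011 × 0.00598872) = 0.03283.
z = (0.82787 − 0.73535)/0.03283 = 0.09252/0.03283 = 2.818.
p-value = 2·P(Z > 2.818) ≈ 0.0048.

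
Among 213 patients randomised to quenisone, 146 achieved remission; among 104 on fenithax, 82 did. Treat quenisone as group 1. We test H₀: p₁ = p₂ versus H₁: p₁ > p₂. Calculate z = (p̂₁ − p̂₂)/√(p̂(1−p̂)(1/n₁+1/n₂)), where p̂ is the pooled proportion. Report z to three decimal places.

p̂₁ = 146/213 ≈ 0.68545, p̂₂ = 82/104 ≈ 0.78846.
Pooled p̂ = (146+82)/(213+104) = 228/317 = 0.71924.
SE = √(p̂(1−p̂)(1/n₁+1/n₂)) = √(0.71924·0.28076·0.0143102) = √(0.0028897) = 0.05376.
z = (0.68545 − 0.78846)/0.05376 = -0.10301/0.05376 = -1.916.
p-value = P(Z > -1.916) ≈ 0.9723.

z = -1.916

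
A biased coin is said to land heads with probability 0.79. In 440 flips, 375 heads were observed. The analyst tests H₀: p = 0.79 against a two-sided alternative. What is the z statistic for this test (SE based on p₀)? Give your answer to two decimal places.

p̂ = 375/440 = 0.8523.
Under H₀, SE = √(0.79·0.21/440) = √(0.000377045) = 0.0194.
z = (0.8523 − 0.79)/0.0194 = 0.0623/0.0194 = 3.21.
Two-sided p-value ≈ 2·Φ(−3.207) = 0.0013.

z = 3.21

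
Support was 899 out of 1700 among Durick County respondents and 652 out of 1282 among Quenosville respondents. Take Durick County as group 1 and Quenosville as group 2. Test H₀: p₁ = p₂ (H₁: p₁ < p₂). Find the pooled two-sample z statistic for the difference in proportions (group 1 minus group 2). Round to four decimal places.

p̂₁ = 899/1700 = 0.5288235, p̂₂ = 652/1282 = 0.5085803.
Pooled p̂ = (899+652)/(1700+1282) = 1551/2982 = 0.5201207.
SE = √(p̂(1−p̂)(1/n₁+1/n₂)) = √(0.5201207·0.4798793·0.00136827) = √(0.000341513) = 0.0184801.
z = (0.5288235 − 0.5085803)/0.0184801 = 0.0202432/0.0184801 = 1.0954.
p-value = P(Z < 1.095) ≈ 0.8633.

z = 1.0954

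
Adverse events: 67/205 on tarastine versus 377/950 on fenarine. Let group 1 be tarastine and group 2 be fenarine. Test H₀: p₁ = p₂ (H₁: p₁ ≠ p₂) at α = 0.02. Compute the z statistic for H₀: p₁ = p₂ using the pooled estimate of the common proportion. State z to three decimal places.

z = -1.869

p̂₁ = 67/205 ≈ 0.32683, p̂₂ = 377/950 ≈ 0.39684.
Pooled p̂ = (67+377)/(205+950) = 444/1155 = 0.38442.
SE = √(p̂(1−p̂)(1/n₁+1/n₂)) = √(0.38442·0.61558·0.00593068) = √(0.00140344) = 0.03746.
z = (0.32683 − 0.39684)/0.03746 = -0.07001/0.03746 = -1.869.
Two-sided p-value ≈ 2·Φ(−1.869) = 0.0616; since p > α = 0.02, fail to reject H₀.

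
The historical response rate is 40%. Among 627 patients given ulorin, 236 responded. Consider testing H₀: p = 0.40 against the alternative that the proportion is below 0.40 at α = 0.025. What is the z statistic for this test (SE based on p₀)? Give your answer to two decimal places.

p̂ = 236/627 ≈ 0.37640.
Under H₀, SE = √(0.4·0.6/627) = √(0.000382775) = 0.01956.
z = (0.37640 − 0.4)/0.01956 = -0.02360/0.01956 = -1.21.
p-value = P(Z < -1.206) ≈ 0.1138, so at α = 0.025 we fail to reject H₀.

z = -1.21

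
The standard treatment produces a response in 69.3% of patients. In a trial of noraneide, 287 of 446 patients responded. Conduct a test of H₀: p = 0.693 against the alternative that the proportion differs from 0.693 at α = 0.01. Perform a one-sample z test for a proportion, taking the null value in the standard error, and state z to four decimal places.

p̂ = 287/446 ≈ 0.643498.
Under H₀, SE = √(0.693·0.307/446) = √(0.00047702) = 0.021841.
z = (0.643498 − 0.693)/0.021841 = -0.049502/0.021841 = -2.2665.
Two-sided p-value ≈ 2·Φ(−2.267) = 0.0234, so at α = 0.01 we fail to reject H₀.

z = -2.2665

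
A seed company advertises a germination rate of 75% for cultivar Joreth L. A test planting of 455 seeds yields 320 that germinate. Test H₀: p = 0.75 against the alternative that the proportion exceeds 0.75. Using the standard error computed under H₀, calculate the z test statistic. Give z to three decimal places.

p̂ = 320/455 = 0.703297.
SE = √(p₀(1−p₀)/n) = √(0.1875/455) = 0.020300.
z = (0.703297 − 0.75)/0.020300 = -0.046703/0.020300 = -2.301.
p-value = P(Z > -2.301) ≈ 0.9893.

z = -2.301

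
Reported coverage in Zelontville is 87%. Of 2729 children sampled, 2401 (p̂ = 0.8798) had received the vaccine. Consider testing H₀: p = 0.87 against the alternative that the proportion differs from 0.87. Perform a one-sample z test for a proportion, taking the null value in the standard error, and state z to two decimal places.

z = 1.52

p̂ = 2401/2729 = 0.87981.
Standard error under H₀: √(0.87×0.13/2729) = 0.00644.
z = (0.87981 − 0.87)/0.00644 = 0.00981/0.00644 = 1.52.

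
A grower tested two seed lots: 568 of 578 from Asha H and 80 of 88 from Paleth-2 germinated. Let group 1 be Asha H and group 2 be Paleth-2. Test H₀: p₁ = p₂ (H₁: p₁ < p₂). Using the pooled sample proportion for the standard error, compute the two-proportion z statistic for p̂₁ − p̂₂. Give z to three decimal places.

p̂₁ = 568/578 = 0.982699, p̂₂ = 80/88 = 0.909091.
Pooled p̂ = (568+80)/(578+88) = 648/666 = 0.972973.
SE = √(p̂(1−p̂)(1/n₁+1/n₂)) = √(0.972973·0.027027·0.0130937) = √(0.00034432) = 0.018556.
z = (0.982699 − 0.909091)/0.018556 = 0.073608/0.018556 = 3.967.

z = 3.967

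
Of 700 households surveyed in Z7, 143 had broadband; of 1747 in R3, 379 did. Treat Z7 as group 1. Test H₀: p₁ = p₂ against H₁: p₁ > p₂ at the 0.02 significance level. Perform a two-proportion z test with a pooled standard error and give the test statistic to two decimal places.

p̂₁ = 143/700 = 0.2043, p̂₂ = 379/1747 = 0.2169.
Pooled p̂ = (143+379)/(700+1747) = 522/2447 = 0.2133.
SE = √(0.167816 × 0.00200098) = 0.0183.
z = (0.2043 − 0.2169)/0.0183 = -0.0126/0.0183 = -0.69.
p-value = P(Z > -0.691) ≈ 0.7551, so at α = 0.02 we fail to reject H₀.

z = -0.69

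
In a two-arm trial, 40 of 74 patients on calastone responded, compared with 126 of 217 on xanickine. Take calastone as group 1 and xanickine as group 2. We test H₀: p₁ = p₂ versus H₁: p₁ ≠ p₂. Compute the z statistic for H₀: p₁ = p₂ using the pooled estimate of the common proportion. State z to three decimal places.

p̂₁ = 40/74 = 0.54054, p̂₂ = 126/217 = 0.58065.
Pooled p̂ = (40+126)/(74+217) = 166/291 = 0.57045.
SE = √(0.245037 × 0.0181218) = 0.06664.
z = (0.54054 − 0.58065)/0.06664 = -0.04011/0.06664 = -0.602.
Two-sided p-value ≈ 2·Φ(−0.602) = 0.5473.

z = -0.602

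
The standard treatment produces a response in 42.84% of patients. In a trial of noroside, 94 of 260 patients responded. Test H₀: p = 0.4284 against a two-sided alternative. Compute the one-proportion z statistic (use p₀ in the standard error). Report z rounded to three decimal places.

p̂ = 94/260 = 0.36154.
SE = √(p₀(1−p₀)/n) = √(0.24487/260) = 0.03069.
z = (0.36154 − 0.4284)/0.03069 = -0.06686/0.03069 = -2.179.
Two-sided p-value ≈ 2·Φ(−2.179) = 0.0294.

z = -2.179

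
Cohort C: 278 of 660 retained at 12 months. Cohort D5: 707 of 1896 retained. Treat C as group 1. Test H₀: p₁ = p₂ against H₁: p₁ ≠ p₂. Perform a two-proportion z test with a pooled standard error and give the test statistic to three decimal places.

z = 2.197

p̂₁ = 278/660 ≈ 0.421212, p̂₂ = 707/1896 ≈ 0.372890.
Pooled p̂ = (278+707)/(660+1896) = 985/2556 = 0.385368.
SE = √(0.236859 × 0.00204258) = 0.021996.
z = (0.421212 − 0.372890)/0.021996 = 0.048322/0.021996 = 2.197.
p-value = 2·P(Z > 2.197) ≈ 0.0280.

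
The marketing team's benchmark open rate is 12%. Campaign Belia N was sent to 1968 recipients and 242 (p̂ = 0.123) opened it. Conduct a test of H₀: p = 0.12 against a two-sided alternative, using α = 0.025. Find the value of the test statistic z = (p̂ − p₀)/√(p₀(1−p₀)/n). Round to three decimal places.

z = 0.405

p̂ = 242/1968 = 0.12297.
Under H₀, SE = √(0.12·0.88/1968) = √(5.36585e-05) = 0.00733.
z = (0.12297 − 0.12)/0.00733 = 0.00297/0.00733 = 0.405.
Two-sided p-value ≈ 2·Φ(−0.405) = 0.6854, so at α = 0.025 we fail to reject H₀.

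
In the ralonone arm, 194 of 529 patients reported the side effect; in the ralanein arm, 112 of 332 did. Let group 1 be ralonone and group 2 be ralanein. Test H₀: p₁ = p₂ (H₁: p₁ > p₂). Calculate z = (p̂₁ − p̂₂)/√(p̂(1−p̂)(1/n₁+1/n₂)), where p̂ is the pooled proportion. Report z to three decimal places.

p̂₁ = 194/529 ≈ 0.36673, p̂₂ = 112/332 ≈ 0.33735.
Pooled p̂ = (194+112)/(529+332) = 306/861 = 0.35540.
SE = √(0.229091 × 0.00490241) = 0.03351.
z = (0.36673 − 0.33735)/0.03351 = 0.02938/0.03351 = 0.877.
p-value = P(Z > 0.877) ≈ 0.1903.

z = 0.877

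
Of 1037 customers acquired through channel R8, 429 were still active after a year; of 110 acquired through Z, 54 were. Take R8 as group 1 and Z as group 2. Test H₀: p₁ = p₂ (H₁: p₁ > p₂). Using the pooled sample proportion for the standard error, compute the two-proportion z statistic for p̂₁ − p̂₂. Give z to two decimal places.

z = -1.56

p̂₁ = 429/1037 ≈ 0.4137, p̂₂ = 54/110 ≈ 0.4909.
Pooled p̂ = (429+54)/(1037+110) = 483/1147 = 0.4211.
SE = √(0.243775 × 0.0100552) = 0.0495.
z = (0.4137 − 0.4909)/0.0495 = -0.0772/0.0495 = -1.56.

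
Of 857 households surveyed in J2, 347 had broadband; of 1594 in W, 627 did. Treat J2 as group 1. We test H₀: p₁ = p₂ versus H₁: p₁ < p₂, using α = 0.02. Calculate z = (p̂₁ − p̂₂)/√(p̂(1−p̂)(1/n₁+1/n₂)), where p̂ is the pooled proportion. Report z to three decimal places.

p̂₁ = 347/857 = 0.40490, p̂₂ = 627/1594 = 0.39335.
Pooled p̂ = (347+627)/(857+1594) = 974/2451 = 0.39739.
SE = √(0.239471 × 0.00179421) = 0.02073.
z = (0.40490 − 0.39335)/0.02073 = 0.01155/0.02073 = 0.557.
p-value = P(Z < 0.557) ≈ 0.7113; since p > α = 0.02, fail to reject H₀.

z = 0.557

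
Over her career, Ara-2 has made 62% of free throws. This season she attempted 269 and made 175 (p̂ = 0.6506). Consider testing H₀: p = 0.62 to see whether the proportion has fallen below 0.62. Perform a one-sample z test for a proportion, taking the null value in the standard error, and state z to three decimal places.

z = 1.033

p̂ = 175/269 ≈ 0.65056.
Standard error under H₀: √(0.62×0.38/269) = 0.02959.
z = (0.65056 − 0.62)/0.02959 = 0.03056/0.02959 = 1.033.
p-value = P(Z < 1.033) ≈ 0.8491.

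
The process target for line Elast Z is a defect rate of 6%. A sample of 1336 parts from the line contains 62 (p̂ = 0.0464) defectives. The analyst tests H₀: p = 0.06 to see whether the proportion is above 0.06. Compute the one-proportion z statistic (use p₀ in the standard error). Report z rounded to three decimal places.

p̂ = 62/1336 = 0.046407.
SE = √(p₀(1−p₀)/n) = √(0.0564/1336) = 0.006497.
z = (0.046407 − 0.06)/0.006497 = -0.013593/0.006497 = -2.092.

z = -2.092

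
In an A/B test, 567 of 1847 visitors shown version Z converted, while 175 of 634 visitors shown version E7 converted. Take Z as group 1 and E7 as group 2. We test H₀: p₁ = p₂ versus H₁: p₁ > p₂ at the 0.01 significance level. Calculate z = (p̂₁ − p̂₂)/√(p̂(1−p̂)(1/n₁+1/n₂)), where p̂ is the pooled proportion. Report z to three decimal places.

z = 1.469

p̂₁ = 567/1847 = 0.30698, p̂₂ = 175/634 = 0.27603.
Pooled p̂ = (567+175)/(1847+634) = 742/2481 = 0.29907.
SE = √(0.209628 × 0.00211871) = 0.02107.
z = (0.30698 − 0.27603)/0.02107 = 0.03095/0.02107 = 1.469.
p-value = P(Z > 1.469) ≈ 0.0709; since p > α = 0.01, fail to reject H₀.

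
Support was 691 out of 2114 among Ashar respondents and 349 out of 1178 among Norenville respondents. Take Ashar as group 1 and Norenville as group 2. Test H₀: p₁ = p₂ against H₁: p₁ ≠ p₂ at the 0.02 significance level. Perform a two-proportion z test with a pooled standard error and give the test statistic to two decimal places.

p̂₁ = 691/2114 ≈ 0.3269, p̂₂ = 349/1178 ≈ 0.2963.
Pooled p̂ = (691+349)/(2114+1178) = 1040/3292 = 0.3159.
SE = √(0.216114 × 0.00132193) = 0.0169.
z = (0.3269 − 0.2963)/0.0169 = 0.0306/0.0169 = 1.81.
p-value = 2·P(Z > 1.811) ≈ 0.0702; since p > α = 0.02, fail to reject H₀.

z = 1.81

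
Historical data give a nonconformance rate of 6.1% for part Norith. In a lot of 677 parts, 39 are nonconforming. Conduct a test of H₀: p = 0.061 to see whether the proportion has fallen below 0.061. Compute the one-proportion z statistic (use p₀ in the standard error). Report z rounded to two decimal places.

p̂ = 39/677 = 0.0576.
Under H₀, SE = √(0.061·0.939/677) = √(8.46071e-05) = 0.0092.
z = (0.0576 − 0.061)/0.0092 = -0.0034/0.0092 = -0.37.

z = -0.37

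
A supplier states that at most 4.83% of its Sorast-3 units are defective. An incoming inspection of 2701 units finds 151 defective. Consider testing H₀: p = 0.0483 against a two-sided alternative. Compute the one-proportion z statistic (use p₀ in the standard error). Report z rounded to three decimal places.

z = 1.844

p̂ = 151/2701 ≈ 0.055905.
SE = √(p₀(1−p₀)/n) = √(0.045967/2701) = 0.004125.
z = (0.055905 − 0.0483)/0.004125 = 0.007605/0.004125 = 1.844.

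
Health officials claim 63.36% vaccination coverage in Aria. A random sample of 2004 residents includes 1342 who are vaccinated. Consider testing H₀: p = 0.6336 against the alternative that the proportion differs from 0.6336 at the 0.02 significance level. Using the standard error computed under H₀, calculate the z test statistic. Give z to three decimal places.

z = 3.350

p̂ = 1342/2004 ≈ 0.669661.
Standard error under H₀: √(0.6336×0.3664/2004) = 0.010763.
z = (0.669661 − 0.6336)/0.010763 = 0.036061/0.010763 = 3.350.
Two-sided p-value ≈ 2·Φ(−3.350) = 0.0008. With α = 0.02, reject H₀.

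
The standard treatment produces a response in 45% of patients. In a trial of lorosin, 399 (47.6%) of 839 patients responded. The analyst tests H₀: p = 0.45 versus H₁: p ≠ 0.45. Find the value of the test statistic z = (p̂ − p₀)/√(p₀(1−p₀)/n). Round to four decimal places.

p̂ = 399/839 ≈ 0.4755662.
Standard error under H₀: √(0.45×0.55/839) = 0.0171754.
z = (0.4755662 − 0.45)/0.0171754 = 0.0255662/0.0171754 = 1.4885.

z = 1.4885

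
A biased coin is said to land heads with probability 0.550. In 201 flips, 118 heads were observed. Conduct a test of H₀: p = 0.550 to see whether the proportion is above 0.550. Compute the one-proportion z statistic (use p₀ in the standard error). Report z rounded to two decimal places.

p̂ = 118/201 = 0.5871.
Standard error under H₀: √(0.55×0.45/201) = 0.0351.
z = (0.5871 − 0.55)/0.0351 = 0.0371/0.0351 = 1.06.
p-value = P(Z > 1.056) ≈ 0.1454.

z = 1.06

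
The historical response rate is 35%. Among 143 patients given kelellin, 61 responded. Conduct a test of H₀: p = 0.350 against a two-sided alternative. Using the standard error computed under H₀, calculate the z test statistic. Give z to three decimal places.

z = 1.920

p̂ = 61/143 ≈ 0.42657.
Under H₀, SE = √(0.35·0.65/143) = √(0.00159091) = 0.03989.
z = (0.42657 − 0.35)/0.03989 = 0.07657/0.03989 = 1.920.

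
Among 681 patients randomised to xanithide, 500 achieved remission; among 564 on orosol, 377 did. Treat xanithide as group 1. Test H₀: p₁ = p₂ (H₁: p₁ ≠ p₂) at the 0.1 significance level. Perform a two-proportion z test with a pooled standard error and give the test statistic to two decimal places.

p̂₁ = 500/681 ≈ 0.7342, p̂₂ = 377/564 ≈ 0.6684.
Pooled p̂ = (500+377)/(681+564) = 877/1245 = 0.7044.
SE = √(0.208213 × 0.00324148) = 0.0260.
z = (0.7342 − 0.6684)/0.0260 = 0.0658/0.0260 = 2.53.
p-value = 2·P(Z > 2.532) ≈ 0.0113; since p < α = 0.1, reject H₀.

z = 2.53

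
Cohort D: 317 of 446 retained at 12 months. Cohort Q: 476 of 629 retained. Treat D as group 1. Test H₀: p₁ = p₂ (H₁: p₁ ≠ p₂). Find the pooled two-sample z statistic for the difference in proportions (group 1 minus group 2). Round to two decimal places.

z = -1.69

p̂₁ = 317/446 = 0.7108, p̂₂ = 476/629 = 0.7568.
Pooled p̂ = (317+476)/(446+629) = 793/1075 = 0.7377.
SE = √(p̂(1−p̂)(1/n₁+1/n₂)) = √(0.7377·0.2623·0.00383198) = √(0.000741529) = 0.0272.
z = (0.7108 − 0.7568)/0.0272 = -0.0460/0.0272 = -1.69.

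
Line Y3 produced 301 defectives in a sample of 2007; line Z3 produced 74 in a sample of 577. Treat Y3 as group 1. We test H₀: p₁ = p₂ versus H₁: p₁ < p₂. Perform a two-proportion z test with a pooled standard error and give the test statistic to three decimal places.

z = 1.306

p̂₁ = 301/2007 ≈ 0.14998, p̂₂ = 74/577 ≈ 0.12825.
Pooled p̂ = (301+74)/(2007+577) = 375/2584 = 0.14512.
SE = √(0.124063 × 0.00223136) = 0.01664.
z = (0.14998 − 0.12825)/0.01664 = 0.02173/0.01664 = 1.306.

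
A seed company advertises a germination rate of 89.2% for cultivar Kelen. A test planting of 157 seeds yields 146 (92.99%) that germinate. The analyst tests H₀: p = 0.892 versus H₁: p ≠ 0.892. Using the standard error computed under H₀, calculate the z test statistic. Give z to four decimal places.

p̂ = 146/157 ≈ 0.929936.
Standard error under H₀: √(0.892×0.108/157) = 0.024771.
z = (0.929936 − 0.892)/0.024771 = 0.037936/0.024771 = 1.5315.
Two-sided p-value ≈ 2·Φ(−1.531) = 0.1257.

z = 1.5315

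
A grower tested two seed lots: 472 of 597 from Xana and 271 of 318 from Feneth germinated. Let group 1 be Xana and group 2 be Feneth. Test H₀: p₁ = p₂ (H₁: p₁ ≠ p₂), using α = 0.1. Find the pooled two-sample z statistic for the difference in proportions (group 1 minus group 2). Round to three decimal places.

z = -2.270

p̂₁ = 472/597 ≈ 0.790620, p̂₂ = 271/318 ≈ 0.852201.
Pooled p̂ = (472+271)/(597+318) = 743/915 = 0.812022.
SE = √(0.152642 × 0.0048197) = 0.027124.
z = (0.790620 − 0.852201)/0.027124 = -0.061581/0.027124 = -2.270.
Two-sided p-value ≈ 2·Φ(−2.270) = 0.0232. With α = 0.1, reject H₀.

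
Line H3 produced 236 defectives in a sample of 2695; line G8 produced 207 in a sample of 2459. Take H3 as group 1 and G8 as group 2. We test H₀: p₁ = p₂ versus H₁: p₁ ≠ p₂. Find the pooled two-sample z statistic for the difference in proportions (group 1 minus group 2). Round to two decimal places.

p̂₁ = 236/2695 ≈ 0.08757, p̂₂ = 207/2459 ≈ 0.08418.
Pooled p̂ = (236+207)/(2695+2459) = 443/5154 = 0.08595.
SE = √(0.0785648 × 0.000777727) = 0.00782.
z = (0.08757 − 0.08418)/0.00782 = 0.00339/0.00782 = 0.43.

z = 0.43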